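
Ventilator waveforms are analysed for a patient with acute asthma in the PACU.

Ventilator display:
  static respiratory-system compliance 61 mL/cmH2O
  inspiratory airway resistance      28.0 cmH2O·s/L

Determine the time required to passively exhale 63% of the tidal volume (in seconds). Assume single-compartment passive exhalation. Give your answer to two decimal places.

τ = R × C = 28.0 × 61 mL/cmH2O = 28.0 × 0.061 L/cmH2O = 1.708 s.
Exhaled fraction f = 1 − e^(−t/τ) → t = −τ·ln(1 − f) = −1.708·ln(0.37) = 1.698 s.

1.70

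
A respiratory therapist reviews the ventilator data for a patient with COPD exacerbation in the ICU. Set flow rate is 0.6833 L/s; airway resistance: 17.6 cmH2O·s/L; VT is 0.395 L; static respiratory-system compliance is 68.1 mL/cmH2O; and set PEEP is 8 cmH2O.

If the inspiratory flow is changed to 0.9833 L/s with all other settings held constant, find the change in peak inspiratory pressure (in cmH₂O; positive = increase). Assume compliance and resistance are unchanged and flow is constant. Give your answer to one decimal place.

PIP = Vt/C + R·V̇ + PEEP (constant-flow equation of motion).
Only the resistive term changes: ΔPIP = R × ΔV̇ = 17.6 × (0.9833 − 0.6833) = 17.6 × 0.3 = 5.28 cmH2O.

5.3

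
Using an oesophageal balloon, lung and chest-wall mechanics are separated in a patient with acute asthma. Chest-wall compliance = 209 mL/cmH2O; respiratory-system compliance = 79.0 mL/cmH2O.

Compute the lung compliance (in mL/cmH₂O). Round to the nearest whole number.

127

1/CL = 1/Crs − 1/Ccw.
1/CL = 1/79.0 − 1/209 = 0.007874.
CL = 127.0 mL/cmH2O.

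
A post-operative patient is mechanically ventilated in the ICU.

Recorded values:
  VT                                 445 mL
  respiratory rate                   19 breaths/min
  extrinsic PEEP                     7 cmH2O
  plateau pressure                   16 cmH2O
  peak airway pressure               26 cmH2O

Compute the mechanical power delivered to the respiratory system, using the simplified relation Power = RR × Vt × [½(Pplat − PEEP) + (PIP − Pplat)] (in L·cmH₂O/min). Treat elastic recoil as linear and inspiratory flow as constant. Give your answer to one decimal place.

Per-breath work = Vt × [½(Pplat−PEEP) + (PIP−Pplat)] = 0.445 × [0.5×9.0 + 10.0] = 0.445 × 14.5 = 6.453 L·cmH2O.
Power = 19 × 6.453 = 122.61 L·cmH2O/min.

122.6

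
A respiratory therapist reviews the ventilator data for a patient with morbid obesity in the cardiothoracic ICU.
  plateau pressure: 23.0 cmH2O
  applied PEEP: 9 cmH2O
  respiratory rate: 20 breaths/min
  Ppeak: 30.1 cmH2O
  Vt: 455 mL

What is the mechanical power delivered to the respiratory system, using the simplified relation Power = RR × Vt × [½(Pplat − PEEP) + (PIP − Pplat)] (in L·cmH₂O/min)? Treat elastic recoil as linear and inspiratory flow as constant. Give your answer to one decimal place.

128.3

Per-breath work = Vt × [½(Pplat−PEEP) + (PIP−Pplat)] = 0.455 × [0.5×14.0 + 7.1] = 0.455 × 14.1 = 6.416 L·cmH2O.
Power = 20 × 6.416 = 128.32 L·cmH2O/min.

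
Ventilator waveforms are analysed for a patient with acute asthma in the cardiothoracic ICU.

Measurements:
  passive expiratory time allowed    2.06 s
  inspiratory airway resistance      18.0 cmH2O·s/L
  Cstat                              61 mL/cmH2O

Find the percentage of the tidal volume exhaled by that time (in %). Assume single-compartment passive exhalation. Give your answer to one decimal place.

84.7

τ = R × C = 18.0 × 61 mL/cmH2O = 18.0 × 0.061 L/cmH2O = 1.098 s.
Passive exhalation: V(t)/V₀ = e^(−t/τ) = e^(−2.06/1.098) = 0.1532.
Fraction exhaled = 1 − 0.1532 = 0.8468 → 84.68%.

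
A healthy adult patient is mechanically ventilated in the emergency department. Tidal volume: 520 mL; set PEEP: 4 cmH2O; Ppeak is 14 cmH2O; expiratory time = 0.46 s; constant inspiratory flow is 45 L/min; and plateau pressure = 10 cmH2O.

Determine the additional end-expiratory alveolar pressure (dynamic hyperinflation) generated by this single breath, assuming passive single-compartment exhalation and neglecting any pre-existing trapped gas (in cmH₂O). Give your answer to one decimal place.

Flow: 45 L/min ÷ 60 = 0.75 L/s.
R = (PIP − Pplat)/V̇ = (14 − 10) / 0.75 = 4.0/0.75 = 5.333 cmH2O·s/L.
C = Vt/(Pplat − PEEP) = 520.0 / (10 − 4) = 520.0/6.0 = 86.667 mL/cmH2O.
τ = R × C = 5.333 × 0.08667 L/cmH2O = 0.4622 s.
Fraction remaining = e^(−Te/τ) = e^(−0.46/0.4622) = 0.3696; trapped volume = 520.0 × 0.3696 = 192.19 mL.
Additional alveolar pressure from trapping ≈ V_trapped / C = 192.19 / 86.667 = 2.218 cmH2O.

2.2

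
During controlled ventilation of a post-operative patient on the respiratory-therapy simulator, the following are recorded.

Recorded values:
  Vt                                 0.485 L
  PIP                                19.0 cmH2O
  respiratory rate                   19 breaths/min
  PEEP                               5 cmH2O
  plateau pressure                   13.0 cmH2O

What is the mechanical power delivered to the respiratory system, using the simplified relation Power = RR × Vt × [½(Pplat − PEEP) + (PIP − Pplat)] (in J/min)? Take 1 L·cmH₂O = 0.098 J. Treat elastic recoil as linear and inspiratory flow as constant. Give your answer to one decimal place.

Per-breath work = Vt × [½(Pplat−PEEP) + (PIP−Pplat)] = 0.485 × [0.5×8.0 + 6.0] = 0.485 × 10.0 = 4.85 L·cmH2O.
Power = 19 × 4.85 = 92.15 L·cmH2O/min.
× 0.098 J/(L·cmH2O) → 9.031 J/min.

9.0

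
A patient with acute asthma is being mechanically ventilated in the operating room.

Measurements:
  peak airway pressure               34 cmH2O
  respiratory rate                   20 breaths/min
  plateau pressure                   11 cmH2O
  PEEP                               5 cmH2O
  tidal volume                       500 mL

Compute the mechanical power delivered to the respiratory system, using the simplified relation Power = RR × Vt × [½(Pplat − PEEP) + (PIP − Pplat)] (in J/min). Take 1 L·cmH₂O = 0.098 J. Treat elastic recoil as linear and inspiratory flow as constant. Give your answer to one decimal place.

25.5

Per-breath work = Vt × [½(Pplat−PEEP) + (PIP−Pplat)] = 0.500 × [0.5×6.0 + 23.0] = 0.500 × 26.0 = 13.0 L·cmH2O.
Power = 20 × 13.0 = 260.0 L·cmH2O/min.
× 0.098 J/(L·cmH2O) → 25.48 J/min.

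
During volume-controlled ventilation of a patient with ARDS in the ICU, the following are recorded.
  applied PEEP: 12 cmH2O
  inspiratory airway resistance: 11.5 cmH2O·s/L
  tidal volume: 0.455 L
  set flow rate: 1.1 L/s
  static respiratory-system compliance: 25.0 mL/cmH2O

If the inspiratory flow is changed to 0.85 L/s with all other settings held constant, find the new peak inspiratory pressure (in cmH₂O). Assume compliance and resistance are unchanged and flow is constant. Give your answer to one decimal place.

40.0

PIP = Vt/C + R·V̇ + PEEP (constant-flow equation of motion).
Only the resistive term changes: ΔPIP = R × ΔV̇ = 11.5 × (0.85 − 1.1) = 11.5 × -0.25 = -2.875 cmH2O.
Original PIP = 455/25.0 + 11.5×1.1 + 12 = 42.85 cmH2O; new PIP = 42.85 + (-2.875) = 39.975 cmH2O.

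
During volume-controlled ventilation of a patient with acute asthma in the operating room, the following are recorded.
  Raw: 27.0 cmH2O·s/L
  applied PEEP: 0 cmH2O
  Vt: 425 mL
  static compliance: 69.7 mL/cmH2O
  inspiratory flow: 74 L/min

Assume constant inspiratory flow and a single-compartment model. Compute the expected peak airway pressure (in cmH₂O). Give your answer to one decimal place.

39.4

Flow: 74 L/min ÷ 60 = 1.2333 L/s.
Equation of motion (constant flow): PIP = Vt/C + R·V̇ + PEEP.
PIP = 425/69.7 + 27.0×1.2333 + 0 = 6.098 + 33.299 + 0 = 39.397 cmH2O.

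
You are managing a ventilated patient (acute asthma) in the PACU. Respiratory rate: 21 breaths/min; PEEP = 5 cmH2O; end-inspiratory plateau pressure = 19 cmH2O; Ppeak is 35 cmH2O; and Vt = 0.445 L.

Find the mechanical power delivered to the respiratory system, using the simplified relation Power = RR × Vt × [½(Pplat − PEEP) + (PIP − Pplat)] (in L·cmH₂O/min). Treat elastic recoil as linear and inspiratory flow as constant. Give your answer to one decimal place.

Per-breath work = Vt × [½(Pplat−PEEP) + (PIP−Pplat)] = 0.445 × [0.5×14.0 + 16.0] = 0.445 × 23.0 = 10.235 L·cmH2O.
Power = 21 × 10.235 = 214.94 L·cmH2O/min.

214.9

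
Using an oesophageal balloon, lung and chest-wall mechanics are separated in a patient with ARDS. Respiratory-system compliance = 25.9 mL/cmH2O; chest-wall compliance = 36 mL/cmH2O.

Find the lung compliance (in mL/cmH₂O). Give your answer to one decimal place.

92.3

1/CL = 1/Crs − 1/Ccw.
1/CL = 1/25.9 − 1/36 = 0.01083.
CL = 92.336 mL/cmH2O.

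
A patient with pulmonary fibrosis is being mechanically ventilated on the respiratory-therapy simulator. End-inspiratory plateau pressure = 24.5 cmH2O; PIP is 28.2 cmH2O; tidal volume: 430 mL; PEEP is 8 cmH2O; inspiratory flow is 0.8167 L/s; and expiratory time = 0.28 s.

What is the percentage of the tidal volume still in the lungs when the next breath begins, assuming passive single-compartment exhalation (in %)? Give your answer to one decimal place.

R = (PIP − Pplat)/V̇ = (28.2 − 24.5) / 0.8167 = 3.7/0.8167 = 4.53 cmH2O·s/L.
C = Vt/(Pplat − PEEP) = 430.0 / (24.5 − 8) = 430.0/16.5 = 26.061 mL/cmH2O.
τ = R × C = 4.53 × 0.02606 L/cmH2O = 0.1181 s.
Fraction remaining at end-expiration = e^(−Te/τ) = e^(−0.28/0.1181) = 0.0934 → 9.34%.

9.3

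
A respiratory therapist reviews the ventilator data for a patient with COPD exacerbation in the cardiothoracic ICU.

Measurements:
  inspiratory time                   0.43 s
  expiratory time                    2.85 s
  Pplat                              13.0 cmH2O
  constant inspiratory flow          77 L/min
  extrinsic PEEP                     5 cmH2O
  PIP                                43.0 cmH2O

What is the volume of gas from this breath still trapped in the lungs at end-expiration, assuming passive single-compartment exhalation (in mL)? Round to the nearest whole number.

Flow: 77 L/min ÷ 60 = 1.2833 L/s.
Vt = flow × Ti = 1.2833 L/s × 0.43 s × 1000 mL/L = 551.82 mL.
R = (PIP − Pplat)/V̇ = (43.0 − 13.0) / 1.2833 = 30.0/1.2833 = 23.377 cmH2O·s/L.
C = Vt/(Pplat − PEEP) = 551.82 / (13.0 − 5) = 551.82/8.0 = 68.978 mL/cmH2O.
τ = R × C = 23.377 × 0.06898 L/cmH2O = 1.613 s.
Fraction remaining = e^(−Te/τ) = e^(−2.85/1.613) = 0.1709.
Trapped volume = 551.82 × 0.1709 = 94.306 mL.

94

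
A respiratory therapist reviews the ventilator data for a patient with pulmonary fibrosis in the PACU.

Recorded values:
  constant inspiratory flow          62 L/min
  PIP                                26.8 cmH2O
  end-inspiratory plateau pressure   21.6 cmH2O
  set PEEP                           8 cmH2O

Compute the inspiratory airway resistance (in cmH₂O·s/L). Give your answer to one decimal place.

5.0

Flow: 62 L/min ÷ 60 = 1.0333 L/s.
Raw = (PIP − Pplat) / flow = (26.8 − 21.6) / 1.0333 = 5.2 / 1.0333 = 5.032 cmH2O·s/L.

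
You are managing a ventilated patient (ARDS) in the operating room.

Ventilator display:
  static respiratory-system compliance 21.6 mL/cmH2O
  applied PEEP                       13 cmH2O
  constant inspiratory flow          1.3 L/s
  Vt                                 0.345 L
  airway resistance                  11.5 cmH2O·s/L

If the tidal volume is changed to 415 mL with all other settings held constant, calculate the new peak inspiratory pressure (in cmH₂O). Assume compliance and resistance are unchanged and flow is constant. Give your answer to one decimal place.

47.2

PIP = Vt/C + R·V̇ + PEEP (constant-flow equation of motion).
Only the elastic term changes: ΔPIP = ΔVt / C = (415 − 345) / 21.6 = 3.241 cmH2O.
Original PIP = 345/21.6 + 11.5×1.3 + 13 = 43.922 cmH2O; new PIP = 43.922 + (3.241) = 47.163 cmH2O.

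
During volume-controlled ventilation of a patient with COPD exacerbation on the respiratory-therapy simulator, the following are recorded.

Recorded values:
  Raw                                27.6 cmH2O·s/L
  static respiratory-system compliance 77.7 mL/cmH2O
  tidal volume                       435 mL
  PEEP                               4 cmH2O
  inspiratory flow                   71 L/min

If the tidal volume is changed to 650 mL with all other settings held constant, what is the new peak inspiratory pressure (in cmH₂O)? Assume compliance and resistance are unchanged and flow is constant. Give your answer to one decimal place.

Flow: 71 L/min ÷ 60 = 1.1833 L/s.
PIP = Vt/C + R·V̇ + PEEP (constant-flow equation of motion).
Only the elastic term changes: ΔPIP = ΔVt / C = (650 − 435) / 77.7 = 2.767 cmH2O.
Original PIP = 435/77.7 + 27.6×1.1833 + 4 = 42.258 cmH2O; new PIP = 42.258 + (2.767) = 45.025 cmH2O.

45.0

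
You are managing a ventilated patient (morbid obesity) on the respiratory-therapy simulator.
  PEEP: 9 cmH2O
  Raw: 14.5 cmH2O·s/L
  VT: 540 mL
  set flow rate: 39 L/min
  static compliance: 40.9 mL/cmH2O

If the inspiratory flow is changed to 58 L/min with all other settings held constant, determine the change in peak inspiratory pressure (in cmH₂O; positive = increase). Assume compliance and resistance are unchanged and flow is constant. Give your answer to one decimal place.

Flow: 39 L/min ÷ 60 = 0.65 L/s.
New flow: 58 L/min ÷ 60 = 0.9667 L/s.
PIP = Vt/C + R·V̇ + PEEP (constant-flow equation of motion).
Only the resistive term changes: ΔPIP = R × ΔV̇ = 14.5 × (0.9667 − 0.65) = 14.5 × 0.3167 = 4.592 cmH2O.

4.6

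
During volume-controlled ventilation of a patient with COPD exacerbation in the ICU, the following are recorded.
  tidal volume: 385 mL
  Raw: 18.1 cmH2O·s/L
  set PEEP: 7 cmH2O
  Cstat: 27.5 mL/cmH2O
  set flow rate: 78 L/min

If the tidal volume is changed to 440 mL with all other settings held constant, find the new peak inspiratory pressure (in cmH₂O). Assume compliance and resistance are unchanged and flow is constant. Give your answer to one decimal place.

46.5

Flow: 78 L/min ÷ 60 = 1.3 L/s.
PIP = Vt/C + R·V̇ + PEEP (constant-flow equation of motion).
Only the elastic term changes: ΔPIP = ΔVt / C = (440 − 385) / 27.5 = 2.0 cmH2O.
Original PIP = 385/27.5 + 18.1×1.3 + 7 = 44.53 cmH2O; new PIP = 44.53 + (2.0) = 46.53 cmH2O.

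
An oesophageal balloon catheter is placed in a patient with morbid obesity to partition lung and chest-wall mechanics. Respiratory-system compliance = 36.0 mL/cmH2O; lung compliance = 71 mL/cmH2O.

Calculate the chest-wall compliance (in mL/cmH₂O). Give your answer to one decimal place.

73.0

1/Ccw = 1/Crs − 1/CL.
1/Ccw = 1/36.0 − 1/71 = 0.01369.
Ccw = 73.046 mL/cmH2O.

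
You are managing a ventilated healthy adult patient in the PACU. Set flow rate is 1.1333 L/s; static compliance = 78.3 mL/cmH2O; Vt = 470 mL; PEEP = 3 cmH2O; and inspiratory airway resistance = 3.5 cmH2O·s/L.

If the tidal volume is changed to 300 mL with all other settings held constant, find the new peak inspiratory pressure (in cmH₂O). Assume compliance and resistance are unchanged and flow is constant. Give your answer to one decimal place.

10.8

PIP = Vt/C + R·V̇ + PEEP (constant-flow equation of motion).
Only the elastic term changes: ΔPIP = ΔVt / C = (300 − 470) / 78.3 = -2.171 cmH2O.
Original PIP = 470/78.3 + 3.5×1.1333 + 3 = 12.969 cmH2O; new PIP = 12.969 + (-2.171) = 10.798 cmH2O.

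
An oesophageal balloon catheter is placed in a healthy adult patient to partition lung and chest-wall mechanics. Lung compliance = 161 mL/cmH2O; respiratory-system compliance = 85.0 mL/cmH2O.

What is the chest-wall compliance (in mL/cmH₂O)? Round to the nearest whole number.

1/Ccw = 1/Crs − 1/CL.
1/Ccw = 1/85.0 − 1/161 = 0.005554.
Ccw = 180.05 mL/cmH2O.

180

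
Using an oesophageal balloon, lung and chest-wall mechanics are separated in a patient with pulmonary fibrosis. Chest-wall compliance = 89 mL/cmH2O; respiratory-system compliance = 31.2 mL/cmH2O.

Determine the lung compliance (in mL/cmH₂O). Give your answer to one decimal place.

1/CL = 1/Crs − 1/Ccw.
1/CL = 1/31.2 − 1/89 = 0.02082.
CL = 48.031 mL/cmH2O.

48.0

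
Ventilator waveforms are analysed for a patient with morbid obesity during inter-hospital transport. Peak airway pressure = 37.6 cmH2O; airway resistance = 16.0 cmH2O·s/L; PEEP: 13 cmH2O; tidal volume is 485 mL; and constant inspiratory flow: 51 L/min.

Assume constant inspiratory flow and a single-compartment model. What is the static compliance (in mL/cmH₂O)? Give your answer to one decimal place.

44.1

Flow: 51 L/min ÷ 60 = 0.85 L/s.
Equation of motion (constant flow): PIP = Vt/C + R·V̇ + PEEP.
Vt/C = PIP − R·V̇ − PEEP = 37.6 − 16.0×0.85 − 13 = 37.6 − 13.6 − 13 = 11.0 cmH2O.
C = Vt / 11.0 = 485 / 11.0 = 44.091 mL/cmH2O.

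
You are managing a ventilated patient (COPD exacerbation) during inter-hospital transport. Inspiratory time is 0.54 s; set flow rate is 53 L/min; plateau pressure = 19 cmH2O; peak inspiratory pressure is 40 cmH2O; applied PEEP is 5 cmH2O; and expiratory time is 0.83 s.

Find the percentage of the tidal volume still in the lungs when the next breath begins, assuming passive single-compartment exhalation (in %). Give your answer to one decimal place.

35.9

Flow: 53 L/min ÷ 60 = 0.8833 L/s.
Vt = flow × Ti = 0.8833 L/s × 0.54 s × 1000 mL/L = 476.98 mL.
R = (PIP − Pplat)/V̇ = (40 − 19) / 0.8833 = 21.0/0.8833 = 23.774 cmH2O·s/L.
C = Vt/(Pplat − PEEP) = 476.98 / (19 − 5) = 476.98/14.0 = 34.07 mL/cmH2O.
τ = R × C = 23.774 × 0.03407 L/cmH2O = 0.81 s.
Fraction remaining at end-expiration = e^(−Te/τ) = e^(−0.83/0.81) = 0.3589 → 35.89%.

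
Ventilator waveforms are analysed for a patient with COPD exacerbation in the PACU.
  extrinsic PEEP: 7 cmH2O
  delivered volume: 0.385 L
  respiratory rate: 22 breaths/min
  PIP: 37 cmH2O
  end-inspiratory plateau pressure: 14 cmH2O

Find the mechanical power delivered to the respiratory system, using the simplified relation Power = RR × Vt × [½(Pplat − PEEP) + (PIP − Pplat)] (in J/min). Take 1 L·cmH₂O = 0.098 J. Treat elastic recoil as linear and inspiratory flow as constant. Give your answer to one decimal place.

Per-breath work = Vt × [½(Pplat−PEEP) + (PIP−Pplat)] = 0.385 × [0.5×7.0 + 23.0] = 0.385 × 26.5 = 10.203 L·cmH2O.
Power = 22 × 10.203 = 224.47 L·cmH2O/min.
× 0.098 J/(L·cmH2O) → 21.998 J/min.

22.0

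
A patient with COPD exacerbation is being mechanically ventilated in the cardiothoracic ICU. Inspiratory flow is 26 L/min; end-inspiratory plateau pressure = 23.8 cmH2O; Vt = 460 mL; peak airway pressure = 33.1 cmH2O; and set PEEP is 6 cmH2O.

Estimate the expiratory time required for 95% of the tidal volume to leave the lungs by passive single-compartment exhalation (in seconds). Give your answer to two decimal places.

Flow: 26 L/min ÷ 60 = 0.4333 L/s.
R = (PIP − Pplat)/V̇ = (33.1 − 23.8) / 0.4333 = 9.3/0.4333 = 21.463 cmH2O·s/L.
C = Vt/(Pplat − PEEP) = 460.0 / (23.8 − 6) = 460.0/17.8 = 25.843 mL/cmH2O.
τ = R × C = 21.463 × 0.02584 L/cmH2O = 0.5546 s.
t = −τ·ln(1 − 0.95) = −0.5546·ln(0.05) = 1.661 s.

1.66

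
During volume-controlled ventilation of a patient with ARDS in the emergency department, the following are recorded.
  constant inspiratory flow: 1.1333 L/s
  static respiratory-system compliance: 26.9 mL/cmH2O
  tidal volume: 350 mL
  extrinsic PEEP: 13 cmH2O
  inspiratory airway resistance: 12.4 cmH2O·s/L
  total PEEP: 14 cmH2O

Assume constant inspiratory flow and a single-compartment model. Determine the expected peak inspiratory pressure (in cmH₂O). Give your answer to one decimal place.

41.1

Total PEEP = 14 cmH2O (set 13 + intrinsic 1); this is the baseline alveolar pressure.
Equation of motion (constant flow): PIP = Vt/C + R·V̇ + PEEP.
PIP = 350/26.9 + 12.4×1.1333 + 14 = 13.011 + 14.053 + 14 = 41.064 cmH2O.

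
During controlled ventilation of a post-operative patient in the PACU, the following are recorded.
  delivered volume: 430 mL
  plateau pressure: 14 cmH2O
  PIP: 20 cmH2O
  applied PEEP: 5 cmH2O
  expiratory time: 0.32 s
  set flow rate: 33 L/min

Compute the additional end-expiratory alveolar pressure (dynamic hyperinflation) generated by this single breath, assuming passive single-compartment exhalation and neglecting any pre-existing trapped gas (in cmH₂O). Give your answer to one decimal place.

4.9

Flow: 33 L/min ÷ 60 = 0.55 L/s.
R = (PIP − Pplat)/V̇ = (20 − 14) / 0.55 = 6.0/0.55 = 10.909 cmH2O·s/L.
C = Vt/(Pplat − PEEP) = 430.0 / (14 − 5) = 430.0/9.0 = 47.778 mL/cmH2O.
τ = R × C = 10.909 × 0.04778 L/cmH2O = 0.5212 s.
Fraction remaining = e^(−Te/τ) = e^(−0.32/0.5212) = 0.5412; trapped volume = 430.0 × 0.5412 = 232.72 mL.
Additional alveolar pressure from trapping ≈ V_trapped / C = 232.72 / 47.778 = 4.871 cmH2O.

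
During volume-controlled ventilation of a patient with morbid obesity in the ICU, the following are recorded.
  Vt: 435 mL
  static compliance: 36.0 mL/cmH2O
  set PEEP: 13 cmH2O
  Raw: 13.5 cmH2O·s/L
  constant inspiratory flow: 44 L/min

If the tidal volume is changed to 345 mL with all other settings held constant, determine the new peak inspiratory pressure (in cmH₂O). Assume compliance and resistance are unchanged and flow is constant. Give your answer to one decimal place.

32.5

Flow: 44 L/min ÷ 60 = 0.7333 L/s.
PIP = Vt/C + R·V̇ + PEEP (constant-flow equation of motion).
Only the elastic term changes: ΔPIP = ΔVt / C = (345 − 435) / 36.0 = -2.5 cmH2O.
Original PIP = 435/36.0 + 13.5×0.7333 + 13 = 34.983 cmH2O; new PIP = 34.983 + (-2.5) = 32.483 cmH2O.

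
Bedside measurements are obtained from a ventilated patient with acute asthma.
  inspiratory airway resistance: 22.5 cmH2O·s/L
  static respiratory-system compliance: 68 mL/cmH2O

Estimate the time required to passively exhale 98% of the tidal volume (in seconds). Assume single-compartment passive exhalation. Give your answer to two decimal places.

5.99

τ = R × C = 22.5 × 68 mL/cmH2O = 22.5 × 0.068 L/cmH2O = 1.53 s.
Exhaled fraction f = 1 − e^(−t/τ) → t = −τ·ln(1 − f) = −1.53·ln(0.02) = 5.985 s.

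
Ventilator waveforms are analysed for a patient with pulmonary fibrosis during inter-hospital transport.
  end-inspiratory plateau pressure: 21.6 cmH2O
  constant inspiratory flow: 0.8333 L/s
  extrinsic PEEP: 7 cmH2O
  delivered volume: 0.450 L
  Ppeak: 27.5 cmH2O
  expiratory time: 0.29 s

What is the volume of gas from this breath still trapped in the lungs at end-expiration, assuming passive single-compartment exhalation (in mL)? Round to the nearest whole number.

R = (PIP − Pplat)/V̇ = (27.5 − 21.6) / 0.8333 = 5.9/0.8333 = 7.08 cmH2O·s/L.
C = Vt/(Pplat − PEEP) = 450.0 / (21.6 − 7) = 450.0/14.6 = 30.822 mL/cmH2O.
τ = R × C = 7.08 × 0.03082 L/cmH2O = 0.2182 s.
Fraction remaining = e^(−Te/τ) = e^(−0.29/0.2182) = 0.2647.
Trapped volume = 450.0 × 0.2647 = 119.12 mL.

119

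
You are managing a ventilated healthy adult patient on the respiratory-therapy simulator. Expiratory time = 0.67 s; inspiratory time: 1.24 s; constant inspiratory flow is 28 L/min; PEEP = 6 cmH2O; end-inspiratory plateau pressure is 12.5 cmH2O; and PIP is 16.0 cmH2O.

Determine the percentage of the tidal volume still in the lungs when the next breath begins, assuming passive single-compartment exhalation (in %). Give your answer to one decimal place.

Flow: 28 L/min ÷ 60 = 0.4667 L/s.
Vt = flow × Ti = 0.4667 L/s × 1.24 s × 1000 mL/L = 578.71 mL.
R = (PIP − Pplat)/V̇ = (16.0 − 12.5) / 0.4667 = 3.5/0.4667 = 7.499 cmH2O·s/L.
C = Vt/(Pplat − PEEP) = 578.71 / (12.5 − 6) = 578.71/6.5 = 89.032 mL/cmH2O.
τ = R × C = 7.499 × 0.08903 L/cmH2O = 0.6676 s.
Fraction remaining at end-expiration = e^(−Te/τ) = e^(−0.67/0.6676) = 0.3666 → 36.66%.

36.7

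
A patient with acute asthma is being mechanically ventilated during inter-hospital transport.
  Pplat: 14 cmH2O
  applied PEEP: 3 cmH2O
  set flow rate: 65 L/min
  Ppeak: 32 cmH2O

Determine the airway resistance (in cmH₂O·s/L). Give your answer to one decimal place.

16.6

Flow: 65 L/min ÷ 60 = 1.0833 L/s.
Raw = (PIP − Pplat) / flow = (32 − 14) / 1.0833 = 18.0 / 1.0833 = 16.616 cmH2O·s/L.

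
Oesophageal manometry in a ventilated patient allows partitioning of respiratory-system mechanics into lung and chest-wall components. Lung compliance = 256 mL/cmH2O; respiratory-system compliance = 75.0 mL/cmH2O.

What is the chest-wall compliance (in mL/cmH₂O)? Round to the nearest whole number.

1/Ccw = 1/Crs − 1/CL.
1/Ccw = 1/75.0 − 1/256 = 0.009427.
Ccw = 106.08 mL/cmH2O.

106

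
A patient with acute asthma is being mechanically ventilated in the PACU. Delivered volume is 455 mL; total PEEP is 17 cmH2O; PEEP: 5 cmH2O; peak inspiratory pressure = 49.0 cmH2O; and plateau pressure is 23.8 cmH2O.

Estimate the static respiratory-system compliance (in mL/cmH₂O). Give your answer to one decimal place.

End-expiratory occlusion gives total PEEP = 17 cmH2O (intrinsic PEEP = 17 − 5 = 12). Use total PEEP for the elastic gradient.
Cstat = Vt / (Pplat − PEEPtotal) = 455 / (23.8 − 17) = 455 / 6.8 = 66.912 mL/cmH2O.

66.9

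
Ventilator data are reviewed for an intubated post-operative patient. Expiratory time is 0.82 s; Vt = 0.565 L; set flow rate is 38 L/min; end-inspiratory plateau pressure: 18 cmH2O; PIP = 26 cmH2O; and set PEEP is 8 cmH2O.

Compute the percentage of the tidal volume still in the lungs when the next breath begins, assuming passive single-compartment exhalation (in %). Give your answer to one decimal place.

31.7

Flow: 38 L/min ÷ 60 = 0.6333 L/s.
R = (PIP − Pplat)/V̇ = (26 − 18) / 0.6333 = 8.0/0.6333 = 12.632 cmH2O·s/L.
C = Vt/(Pplat − PEEP) = 565.0 / (18 − 8) = 565.0/10.0 = 56.5 mL/cmH2O.
τ = R × C = 12.632 × 0.0565 L/cmH2O = 0.7137 s.
Fraction remaining at end-expiration = e^(−Te/τ) = e^(−0.82/0.7137) = 0.317 → 31.7%.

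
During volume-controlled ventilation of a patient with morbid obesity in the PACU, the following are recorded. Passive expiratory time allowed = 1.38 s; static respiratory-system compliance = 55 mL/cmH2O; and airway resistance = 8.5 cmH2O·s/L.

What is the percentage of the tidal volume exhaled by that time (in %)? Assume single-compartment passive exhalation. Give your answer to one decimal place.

94.8

τ = R × C = 8.5 × 55 mL/cmH2O = 8.5 × 0.055 L/cmH2O = 0.4675 s.
Passive exhalation: V(t)/V₀ = e^(−t/τ) = e^(−1.38/0.4675) = 0.05224.
Fraction exhaled = 1 − 0.05224 = 0.9478 → 94.78%.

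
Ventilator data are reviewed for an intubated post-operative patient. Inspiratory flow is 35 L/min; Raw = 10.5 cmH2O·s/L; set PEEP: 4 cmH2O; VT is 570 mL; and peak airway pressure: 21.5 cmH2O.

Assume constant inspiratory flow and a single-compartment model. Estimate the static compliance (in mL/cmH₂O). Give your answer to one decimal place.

50.1

Flow: 35 L/min ÷ 60 = 0.5833 L/s.
Equation of motion (constant flow): PIP = Vt/C + R·V̇ + PEEP.
Vt/C = PIP − R·V̇ − PEEP = 21.5 − 10.5×0.5833 − 4 = 21.5 − 6.125 − 4 = 11.375 cmH2O.
C = Vt / 11.375 = 570 / 11.375 = 50.11 mL/cmH2O.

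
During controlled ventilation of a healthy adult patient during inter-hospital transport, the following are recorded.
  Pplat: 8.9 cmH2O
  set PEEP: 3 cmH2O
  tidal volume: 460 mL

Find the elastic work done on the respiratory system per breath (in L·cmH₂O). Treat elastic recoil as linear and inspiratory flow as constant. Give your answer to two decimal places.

1.36

Elastic work ≈ ½ × (Pplat − PEEP) × Vt = 0.5 × (8.9 − 3) × 0.460 L = 0.5 × 5.9 × 0.460 = 1.357 L·cmH2O.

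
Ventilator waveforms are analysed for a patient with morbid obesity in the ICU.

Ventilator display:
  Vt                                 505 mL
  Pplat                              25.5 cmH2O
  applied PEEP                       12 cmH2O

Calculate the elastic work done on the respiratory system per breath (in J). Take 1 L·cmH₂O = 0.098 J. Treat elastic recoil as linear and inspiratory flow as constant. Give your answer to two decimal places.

Elastic work ≈ ½ × (Pplat − PEEP) × Vt = 0.5 × (25.5 − 12) × 0.505 L = 0.5 × 13.5 × 0.505 = 3.409 L·cmH2O.
× 0.098 J/(L·cmH2O) → 0.3341 J.

0.33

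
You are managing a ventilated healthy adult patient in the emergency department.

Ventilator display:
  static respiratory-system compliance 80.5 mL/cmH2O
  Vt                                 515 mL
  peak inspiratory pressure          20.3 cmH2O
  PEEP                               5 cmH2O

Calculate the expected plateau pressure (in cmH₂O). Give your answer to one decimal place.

Pplat = PEEP + Vt / Cstat = 5 + 515 / 80.5 = 5 + 6.398 = 11.398 cmH2O.

11.4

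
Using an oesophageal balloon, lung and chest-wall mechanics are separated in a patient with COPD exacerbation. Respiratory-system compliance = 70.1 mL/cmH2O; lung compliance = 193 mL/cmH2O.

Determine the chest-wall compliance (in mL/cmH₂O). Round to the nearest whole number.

110

1/Ccw = 1/Crs − 1/CL.
1/Ccw = 1/70.1 − 1/193 = 0.009084.
Ccw = 110.08 mL/cmH2O.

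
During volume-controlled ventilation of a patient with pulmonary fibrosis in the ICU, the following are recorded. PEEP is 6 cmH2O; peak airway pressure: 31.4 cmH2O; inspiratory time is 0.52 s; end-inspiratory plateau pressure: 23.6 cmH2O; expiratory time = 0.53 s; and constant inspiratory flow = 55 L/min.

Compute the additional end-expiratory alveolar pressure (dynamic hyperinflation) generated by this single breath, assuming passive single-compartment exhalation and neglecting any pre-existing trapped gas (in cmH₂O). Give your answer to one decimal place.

1.8

Flow: 55 L/min ÷ 60 = 0.9167 L/s.
Vt = flow × Ti = 0.9167 L/s × 0.52 s × 1000 mL/L = 476.68 mL.
R = (PIP − Pplat)/V̇ = (31.4 − 23.6) / 0.9167 = 7.8/0.9167 = 8.509 cmH2O·s/L.
C = Vt/(Pplat − PEEP) = 476.68 / (23.6 − 6) = 476.68/17.6 = 27.084 mL/cmH2O.
τ = R × C = 8.509 × 0.02708 L/cmH2O = 0.2304 s.
Fraction remaining = e^(−Te/τ) = e^(−0.53/0.2304) = 0.1002; trapped volume = 476.68 × 0.1002 = 47.763 mL.
Additional alveolar pressure from trapping ≈ V_trapped / C = 47.763 / 27.084 = 1.764 cmH2O.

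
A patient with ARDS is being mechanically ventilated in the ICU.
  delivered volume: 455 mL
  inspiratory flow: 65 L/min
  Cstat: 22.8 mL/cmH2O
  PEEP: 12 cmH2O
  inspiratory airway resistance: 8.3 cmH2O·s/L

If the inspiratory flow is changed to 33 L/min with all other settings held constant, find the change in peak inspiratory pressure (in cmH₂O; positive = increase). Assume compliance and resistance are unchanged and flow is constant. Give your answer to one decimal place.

-4.4

Flow: 65 L/min ÷ 60 = 1.0833 L/s.
New flow: 33 L/min ÷ 60 = 0.55 L/s.
PIP = Vt/C + R·V̇ + PEEP (constant-flow equation of motion).
Only the resistive term changes: ΔPIP = R × ΔV̇ = 8.3 × (0.55 − 1.0833) = 8.3 × -0.5333 = -4.426 cmH2O.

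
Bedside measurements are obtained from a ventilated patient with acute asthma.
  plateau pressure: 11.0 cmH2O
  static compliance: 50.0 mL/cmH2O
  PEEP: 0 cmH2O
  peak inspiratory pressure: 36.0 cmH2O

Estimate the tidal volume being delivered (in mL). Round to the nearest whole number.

Vt = Cstat × (Pplat − PEEP) = 50.0 × (11.0 − 0) = 50.0 × 11.0 = 550.0 mL.

550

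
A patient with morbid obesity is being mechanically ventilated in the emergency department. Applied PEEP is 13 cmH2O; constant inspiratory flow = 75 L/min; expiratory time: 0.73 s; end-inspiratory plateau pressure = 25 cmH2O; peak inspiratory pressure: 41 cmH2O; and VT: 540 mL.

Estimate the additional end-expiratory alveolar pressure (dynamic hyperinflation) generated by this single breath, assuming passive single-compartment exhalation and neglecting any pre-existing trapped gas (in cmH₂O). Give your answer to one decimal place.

Flow: 75 L/min ÷ 60 = 1.25 L/s.
R = (PIP − Pplat)/V̇ = (41 − 25) / 1.25 = 16.0/1.25 = 12.8 cmH2O·s/L.
C = Vt/(Pplat − PEEP) = 540.0 / (25 − 13) = 540.0/12.0 = 45.0 mL/cmH2O.
τ = R × C = 12.8 × 0.045 L/cmH2O = 0.576 s.
Fraction remaining = e^(−Te/τ) = e^(−0.73/0.576) = 0.2816; trapped volume = 540.0 × 0.2816 = 152.06 mL.
Additional alveolar pressure from trapping ≈ V_trapped / C = 152.06 / 45.0 = 3.379 cmH2O.

3.4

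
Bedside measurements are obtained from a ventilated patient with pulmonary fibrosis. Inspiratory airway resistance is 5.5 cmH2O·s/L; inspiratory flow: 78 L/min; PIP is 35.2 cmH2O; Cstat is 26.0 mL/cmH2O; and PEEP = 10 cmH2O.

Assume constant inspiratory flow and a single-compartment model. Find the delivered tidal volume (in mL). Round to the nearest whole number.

Flow: 78 L/min ÷ 60 = 1.3 L/s.
Equation of motion (constant flow): PIP = Vt/C + R·V̇ + PEEP.
Vt/C = PIP − R·V̇ − PEEP = 35.2 − 7.15 − 10 = 18.05 cmH2O.
Vt = C × 18.05 = 26.0 × 18.05 = 469.3 mL.

469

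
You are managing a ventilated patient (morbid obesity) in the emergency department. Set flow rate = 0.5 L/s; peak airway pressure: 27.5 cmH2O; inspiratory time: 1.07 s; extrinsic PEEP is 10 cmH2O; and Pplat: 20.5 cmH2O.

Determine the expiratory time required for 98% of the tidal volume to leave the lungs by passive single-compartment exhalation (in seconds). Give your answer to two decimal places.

2.79

Vt = flow × Ti = 0.5 L/s × 1.07 s × 1000 mL/L = 535.0 mL.
R = (PIP − Pplat)/V̇ = (27.5 − 20.5) / 0.5 = 7.0/0.5 = 14.0 cmH2O·s/L.
C = Vt/(Pplat − PEEP) = 535.0 / (20.5 − 10) = 535.0/10.5 = 50.952 mL/cmH2O.
τ = R × C = 14.0 × 0.05095 L/cmH2O = 0.7133 s.
t = −τ·ln(1 − 0.98) = −0.7133·ln(0.02) = 2.79 s.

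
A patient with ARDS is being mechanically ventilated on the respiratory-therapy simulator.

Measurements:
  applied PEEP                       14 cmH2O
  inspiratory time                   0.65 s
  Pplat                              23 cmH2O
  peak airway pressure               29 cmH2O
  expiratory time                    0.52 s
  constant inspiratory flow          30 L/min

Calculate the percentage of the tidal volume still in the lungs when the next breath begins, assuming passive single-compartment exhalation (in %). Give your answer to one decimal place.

30.1

Flow: 30 L/min ÷ 60 = 0.5 L/s.
Vt = flow × Ti = 0.5 L/s × 0.65 s × 1000 mL/L = 325.0 mL.
R = (PIP − Pplat)/V̇ = (29 − 23) / 0.5 = 6.0/0.5 = 12.0 cmH2O·s/L.
C = Vt/(Pplat − PEEP) = 325.0 / (23 − 14) = 325.0/9.0 = 36.111 mL/cmH2O.
τ = R × C = 12.0 × 0.03611 L/cmH2O = 0.4333 s.
Fraction remaining at end-expiration = e^(−Te/τ) = e^(−0.52/0.4333) = 0.3012 → 30.12%.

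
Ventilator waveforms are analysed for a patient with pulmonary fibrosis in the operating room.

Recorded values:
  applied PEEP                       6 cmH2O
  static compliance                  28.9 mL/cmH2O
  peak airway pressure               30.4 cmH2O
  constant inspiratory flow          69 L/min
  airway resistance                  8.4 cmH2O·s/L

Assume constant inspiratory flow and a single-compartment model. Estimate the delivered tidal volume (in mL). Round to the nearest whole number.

426

Flow: 69 L/min ÷ 60 = 1.15 L/s.
Equation of motion (constant flow): PIP = Vt/C + R·V̇ + PEEP.
Vt/C = PIP − R·V̇ − PEEP = 30.4 − 9.66 − 6 = 14.74 cmH2O.
Vt = C × 14.74 = 28.9 × 14.74 = 425.99 mL.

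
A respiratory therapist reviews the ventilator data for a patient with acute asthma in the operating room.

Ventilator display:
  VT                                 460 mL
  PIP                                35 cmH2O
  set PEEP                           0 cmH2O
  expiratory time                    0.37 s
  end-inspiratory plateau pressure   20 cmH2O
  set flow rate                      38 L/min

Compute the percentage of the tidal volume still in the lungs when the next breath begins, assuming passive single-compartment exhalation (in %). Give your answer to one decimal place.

50.7

Flow: 38 L/min ÷ 60 = 0.6333 L/s.
R = (PIP − Pplat)/V̇ = (35 − 20) / 0.6333 = 15.0/0.6333 = 23.685 cmH2O·s/L.
C = Vt/(Pplat − PEEP) = 460.0 / (20 − 0) = 460.0/20.0 = 23.0 mL/cmH2O.
τ = R × C = 23.685 × 0.023 L/cmH2O = 0.5448 s.
Fraction remaining at end-expiration = e^(−Te/τ) = e^(−0.37/0.5448) = 0.507 → 50.7%.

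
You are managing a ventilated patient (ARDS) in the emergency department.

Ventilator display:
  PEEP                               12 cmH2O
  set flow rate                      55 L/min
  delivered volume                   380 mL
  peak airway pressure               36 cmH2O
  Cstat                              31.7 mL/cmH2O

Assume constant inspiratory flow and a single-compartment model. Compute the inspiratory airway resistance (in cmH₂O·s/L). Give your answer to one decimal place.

Flow: 55 L/min ÷ 60 = 0.9167 L/s.
Equation of motion (constant flow): PIP = Vt/C + R·V̇ + PEEP.
R·V̇ = PIP − Vt/C − PEEP = 36 − 380/31.7 − 12 = 36 − 11.987 − 12 = 12.013 cmH2O.
R = 12.013 / 0.9167 = 13.105 cmH2O·s/L.

13.1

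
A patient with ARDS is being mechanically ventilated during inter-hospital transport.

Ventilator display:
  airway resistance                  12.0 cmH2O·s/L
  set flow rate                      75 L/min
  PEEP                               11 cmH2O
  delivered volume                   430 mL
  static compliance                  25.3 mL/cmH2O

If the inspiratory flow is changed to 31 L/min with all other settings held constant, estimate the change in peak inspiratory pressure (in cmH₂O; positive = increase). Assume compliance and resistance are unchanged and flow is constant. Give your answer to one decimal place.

-8.8

Flow: 75 L/min ÷ 60 = 1.25 L/s.
New flow: 31 L/min ÷ 60 = 0.5167 L/s.
PIP = Vt/C + R·V̇ + PEEP (constant-flow equation of motion).
Only the resistive term changes: ΔPIP = R × ΔV̇ = 12.0 × (0.5167 − 1.25) = 12.0 × -0.7333 = -8.8 cmH2O.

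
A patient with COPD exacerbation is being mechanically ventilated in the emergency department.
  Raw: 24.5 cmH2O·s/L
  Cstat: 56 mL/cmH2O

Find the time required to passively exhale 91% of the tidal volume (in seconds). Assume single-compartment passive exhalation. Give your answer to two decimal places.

τ = R × C = 24.5 × 56 mL/cmH2O = 24.5 × 0.056 L/cmH2O = 1.372 s.
Exhaled fraction f = 1 − e^(−t/τ) → t = −τ·ln(1 − f) = −1.372·ln(0.09) = 3.304 s.

3.30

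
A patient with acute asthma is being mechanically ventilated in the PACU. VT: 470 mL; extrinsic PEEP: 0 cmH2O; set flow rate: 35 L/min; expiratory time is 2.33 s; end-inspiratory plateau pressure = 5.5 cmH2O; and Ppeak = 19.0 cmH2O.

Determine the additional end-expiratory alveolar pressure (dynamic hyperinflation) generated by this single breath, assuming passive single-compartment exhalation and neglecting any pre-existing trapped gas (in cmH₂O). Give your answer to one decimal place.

1.7

Flow: 35 L/min ÷ 60 = 0.5833 L/s.
R = (PIP − Pplat)/V̇ = (19.0 − 5.5) / 0.5833 = 13.5/0.5833 = 23.144 cmH2O·s/L.
C = Vt/(Pplat − PEEP) = 470.0 / (5.5 − 0) = 470.0/5.5 = 85.455 mL/cmH2O.
τ = R × C = 23.144 × 0.08546 L/cmH2O = 1.978 s.
Fraction remaining = e^(−Te/τ) = e^(−2.33/1.978) = 0.3079; trapped volume = 470.0 × 0.3079 = 144.71 mL.
Additional alveolar pressure from trapping ≈ V_trapped / C = 144.71 / 85.455 = 1.693 cmH2O.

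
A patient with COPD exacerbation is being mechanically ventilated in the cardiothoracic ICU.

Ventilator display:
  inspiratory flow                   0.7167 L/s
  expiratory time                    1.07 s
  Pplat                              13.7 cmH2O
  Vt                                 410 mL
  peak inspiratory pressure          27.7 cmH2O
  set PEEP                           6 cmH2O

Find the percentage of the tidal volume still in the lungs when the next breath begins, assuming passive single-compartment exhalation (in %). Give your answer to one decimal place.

R = (PIP − Pplat)/V̇ = (27.7 − 13.7) / 0.7167 = 14.0/0.7167 = 19.534 cmH2O·s/L.
C = Vt/(Pplat − PEEP) = 410.0 / (13.7 − 6) = 410.0/7.7 = 53.247 mL/cmH2O.
τ = R × C = 19.534 × 0.05325 L/cmH2O = 1.04 s.
Fraction remaining at end-expiration = e^(−Te/τ) = e^(−1.07/1.04) = 0.3574 → 35.74%.

35.7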